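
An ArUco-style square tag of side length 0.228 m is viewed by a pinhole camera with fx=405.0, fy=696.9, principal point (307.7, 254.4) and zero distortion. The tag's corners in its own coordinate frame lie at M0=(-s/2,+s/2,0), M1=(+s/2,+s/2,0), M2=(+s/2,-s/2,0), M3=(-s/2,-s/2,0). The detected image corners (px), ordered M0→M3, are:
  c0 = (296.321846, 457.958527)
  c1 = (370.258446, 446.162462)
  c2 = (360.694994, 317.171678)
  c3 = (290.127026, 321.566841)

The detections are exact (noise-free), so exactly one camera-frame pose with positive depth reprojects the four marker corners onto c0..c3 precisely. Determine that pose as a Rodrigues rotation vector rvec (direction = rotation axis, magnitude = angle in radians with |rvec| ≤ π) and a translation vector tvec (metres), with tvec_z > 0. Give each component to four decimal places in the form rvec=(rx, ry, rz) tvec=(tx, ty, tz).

Intrinsics K: fx=405.0, fy=696.9, cx=307.7, cy=254.4
Marker side s = 0.228 m; corners in marker frame (Z=0):
  M0 = (-0.1140, +0.1140, 0)
  M1 = (+0.1140, +0.1140, 0)
  M2 = (+0.1140, -0.1140, 0)
  M3 = (-0.1140, -0.1140, 0)
Detected image corners:
  c0 = (296.321846, 457.958527) px
  c1 = (370.258446, 446.162462) px
  c2 = (360.694994, 317.171678) px
  c3 = (290.127026, 321.566841) px
Planar DLT: solve 8×8 A·h = b for H (H[2,2]=1):
  H  [+392.65691 -40.87915 +330.19722]
  H  [+53.87077 +492.97811 +383.87162]
  H  [+0.23062 -0.22964 +1.00000]
B = K⁻¹H; ‖b₁‖=0.827140, ‖b₂‖=0.827140; λ = 2/(‖b₁‖+‖b₂‖) = 1.208985, sign → tz>0 ⇒ λ=+1.208985
r₁ = λ·B[:,0] = (+0.96031,-0.00832,+0.27881); r₂ = λ·B[:,1] = (+0.08890,+0.95657,-0.27763)
r₃ = r₁×r₂ = (-0.26439,+0.29139,+0.91934); SVD([r₁ r₂ r₃]) → R = UVᵀ:
  R  [+0.96031 +0.08890 -0.26439]
  R  [-0.00832 +0.95657 +0.29139]
  R  [+0.27881 -0.27763 +0.91934]
t = (+0.06716, +0.22461, +1.20898) m
tr R = 2.836216; θ = arccos((tr R − 1)/2) = 0.407517 rad = 23.349°
axis k = ((R−Rᵀ)₃₂, (R−Rᵀ)₁₃, (R−Rᵀ)₂₁) / (2 sinθ) = (-0.717862, -0.685296, -0.122653)
rvec = θ·k = (-0.292541, -0.279270, -0.049983)

rvec=(-0.2925, -0.2793, -0.0500) tvec=(0.0672, 0.2246, 1.2090)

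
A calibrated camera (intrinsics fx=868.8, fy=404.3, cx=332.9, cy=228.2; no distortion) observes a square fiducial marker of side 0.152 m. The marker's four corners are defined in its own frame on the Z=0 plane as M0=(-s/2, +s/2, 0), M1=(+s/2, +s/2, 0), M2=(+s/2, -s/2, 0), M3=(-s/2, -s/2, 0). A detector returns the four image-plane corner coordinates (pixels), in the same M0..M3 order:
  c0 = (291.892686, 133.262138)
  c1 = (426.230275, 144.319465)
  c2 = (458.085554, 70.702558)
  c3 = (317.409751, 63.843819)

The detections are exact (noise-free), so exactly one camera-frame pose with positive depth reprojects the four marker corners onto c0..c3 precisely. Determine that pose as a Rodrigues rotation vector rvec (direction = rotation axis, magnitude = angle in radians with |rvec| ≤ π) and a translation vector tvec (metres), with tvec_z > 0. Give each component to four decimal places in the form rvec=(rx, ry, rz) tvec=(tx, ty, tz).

rvec=(0.1542, 0.3955, 0.2199) tvec=(0.0386, -0.2716, 0.8805)

Intrinsics K: fx=868.8, fy=404.3, cx=332.9, cy=228.2
Marker side s = 0.152 m; corners in marker frame (Z=0):
  M0 = (-0.0760, +0.0760, 0)
  M1 = (+0.0760, +0.0760, 0)
  M2 = (+0.0760, -0.0760, 0)
  M3 = (-0.0760, -0.0760, 0)
Detected image corners:
  c0 = (291.892686, 133.262138) px
  c1 = (426.230275, 144.319465) px
  c2 = (458.085554, 70.702558) px
  c3 = (317.409751, 63.843819) px
Planar DLT: solve 8×8 A·h = b for H (H[2,2]=1):
  H  [+749.93562 -107.03926 +371.00783]
  H  [+16.56757 +492.43508 +103.48101]
  H  [-0.41341 +0.21700 +1.00000]
B = K⁻¹H; ‖b₁‖=1.135700, ‖b₂‖=1.135700; λ = 2/(‖b₁‖+‖b₂‖) = 0.880514, sign → tz>0 ⇒ λ=+0.880514
r₁ = λ·B[:,0] = (+0.89953,+0.24154,-0.36401); r₂ = λ·B[:,1] = (-0.18170,+0.96461,+0.19108)
r₃ = r₁×r₂ = (+0.39729,-0.10574,+0.91158); SVD([r₁ r₂ r₃]) → R = UVᵀ:
  R  [+0.89953 -0.18170 +0.39729]
  R  [+0.24154 +0.96461 -0.10574]
  R  [-0.36401 +0.19108 +0.91158]
t = (+0.03862, -0.27162, +0.88051) m
tr R = 2.775722; θ = arccos((tr R − 1)/2) = 0.478121 rad = 27.394°
axis k = ((R−Rᵀ)₃₂, (R−Rᵀ)₁₃, (R−Rᵀ)₂₁) / (2 sinθ) = (+0.322544, +0.827301, +0.459933)
rvec = θ·k = (+0.154215, +0.395550, +0.219904)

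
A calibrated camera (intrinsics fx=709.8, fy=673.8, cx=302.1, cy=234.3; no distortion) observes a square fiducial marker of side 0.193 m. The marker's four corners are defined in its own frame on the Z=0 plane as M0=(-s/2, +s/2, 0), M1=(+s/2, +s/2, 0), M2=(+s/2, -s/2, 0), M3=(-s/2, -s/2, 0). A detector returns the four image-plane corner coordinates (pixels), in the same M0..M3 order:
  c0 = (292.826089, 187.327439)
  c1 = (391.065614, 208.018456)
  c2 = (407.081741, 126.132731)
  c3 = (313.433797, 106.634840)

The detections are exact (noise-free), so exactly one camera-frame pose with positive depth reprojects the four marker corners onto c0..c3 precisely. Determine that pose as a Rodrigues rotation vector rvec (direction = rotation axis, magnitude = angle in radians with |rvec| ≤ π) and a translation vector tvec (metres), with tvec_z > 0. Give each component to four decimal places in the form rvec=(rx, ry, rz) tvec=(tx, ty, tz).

rvec=(-0.3583, -0.0199, 0.2208) tvec=(0.0967, -0.1622, 1.3960)

Intrinsics K: fx=709.8, fy=673.8, cx=302.1, cy=234.3
Marker side s = 0.193 m; corners in marker frame (Z=0):
  M0 = (-0.0965, +0.0965, 0)
  M1 = (+0.0965, +0.0965, 0)
  M2 = (+0.0965, -0.0965, 0)
  M3 = (-0.0965, -0.0965, 0)
Detected image corners:
  c0 = (292.826089, 187.327439) px
  c1 = (391.065614, 208.018456) px
  c2 = (407.081741, 126.132731) px
  c3 = (313.433797, 106.634840) px
Planar DLT: solve 8×8 A·h = b for H (H[2,2]=1):
  H  [+491.88346 -182.90124 +351.25805]
  H  [+101.82923 +381.82356 +156.03160]
  H  [-0.01409 -0.25065 +1.00000]
B = K⁻¹H; ‖b₁‖=0.716326, ‖b₂‖=0.716326; λ = 2/(‖b₁‖+‖b₂‖) = 1.396013, sign → tz>0 ⇒ λ=+1.396013
r₁ = λ·B[:,0] = (+0.97579,+0.21781,-0.01967); r₂ = λ·B[:,1] = (-0.21080,+0.91276,-0.34991)
r₃ = r₁×r₂ = (-0.05826,+0.34559,+0.93658); SVD([r₁ r₂ r₃]) → R = UVᵀ:
  R  [+0.97579 -0.21080 -0.05826]
  R  [+0.21781 +0.91276 +0.34559]
  R  [-0.01967 -0.34991 +0.93658]
t = (+0.09668, -0.16216, +1.39601) m
tr R = 2.825124; θ = arccos((tr R − 1)/2) = 0.421291 rad = 24.138°
axis k = ((R−Rᵀ)₃₂, (R−Rᵀ)₁₃, (R−Rᵀ)₂₁) / (2 sinθ) = (-0.850378, -0.047190, +0.524052)
rvec = θ·k = (-0.358256, -0.019881, +0.220778)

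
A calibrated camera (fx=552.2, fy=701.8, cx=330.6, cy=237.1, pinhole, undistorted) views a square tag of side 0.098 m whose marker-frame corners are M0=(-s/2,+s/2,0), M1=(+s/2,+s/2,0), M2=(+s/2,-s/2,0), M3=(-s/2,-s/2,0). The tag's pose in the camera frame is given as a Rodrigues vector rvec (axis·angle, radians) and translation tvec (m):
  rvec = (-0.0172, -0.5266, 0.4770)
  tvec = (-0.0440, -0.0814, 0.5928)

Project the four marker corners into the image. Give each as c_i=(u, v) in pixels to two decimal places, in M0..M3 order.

c0=(230.11, 162.99) c1=(305.15, 218.58) c2=(343.35, 120.64) c3=(273.17, 58.33)

Intrinsics K: fx=552.2, fy=701.8, cx=330.6, cy=237.1
Marker side s = 0.098 m; corners in marker frame (Z=0):
  M0 = (-0.0490, +0.0490, 0)
  M1 = (+0.0490, +0.0490, 0)
  M2 = (+0.0490, -0.0490, 0)
  M3 = (-0.0490, -0.0490, 0)
rvec = (-0.0172, -0.5266, 0.4770), |rvec| = θ = 0.71073 rad = 40.722°
Rodrigues: sinθ=0.65238, 1−cosθ=0.24211; R = I + sinθ·[k]× + (1−cosθ)·[k]×²:
    [+0.75803 -0.43350 -0.48730]
    [+0.44219 +0.89080 -0.10461]
    [+0.47944 -0.13618 +0.86694]
t = (-0.0440, -0.0814, 0.5928) m
M0: Pc = R·M0+t = (-0.10239, -0.05942, +0.56263); u = 552.2·(-0.10239)/0.56263 + 330.6 = 230.1137, v = 701.8·(-0.05942)/0.56263 + 237.1 = 162.9855
M1: Pc = R·M1+t = (-0.02810, -0.01608, +0.60962); u = 552.2·(-0.02810)/0.60962 + 330.6 = 305.1484, v = 701.8·(-0.01608)/0.60962 + 237.1 = 218.5844
M2: Pc = R·M2+t = (+0.01439, -0.10338, +0.62297); u = 552.2·(+0.01439)/0.62297 + 330.6 = 343.3510, v = 701.8·(-0.10338)/0.62297 + 237.1 = 120.6350
M3: Pc = R·M3+t = (-0.05990, -0.14672, +0.57598); u = 552.2·(-0.05990)/0.57598 + 330.6 = 273.1713, v = 701.8·(-0.14672)/0.57598 + 237.1 = 58.3342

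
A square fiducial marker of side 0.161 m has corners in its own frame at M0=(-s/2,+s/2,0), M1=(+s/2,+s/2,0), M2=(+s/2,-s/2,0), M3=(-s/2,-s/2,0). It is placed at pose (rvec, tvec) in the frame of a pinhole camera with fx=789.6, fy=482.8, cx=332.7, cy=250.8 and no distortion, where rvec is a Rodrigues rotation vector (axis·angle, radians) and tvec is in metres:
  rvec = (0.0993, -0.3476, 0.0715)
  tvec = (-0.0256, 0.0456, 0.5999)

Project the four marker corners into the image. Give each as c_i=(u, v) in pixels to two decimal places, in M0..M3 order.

Intrinsics K: fx=789.6, fy=482.8, cx=332.7, cy=250.8
Marker side s = 0.161 m; corners in marker frame (Z=0):
  M0 = (-0.0805, +0.0805, 0)
  M1 = (+0.0805, +0.0805, 0)
  M2 = (+0.0805, -0.0805, 0)
  M3 = (-0.0805, -0.0805, 0)
rvec = (0.0993, -0.3476, 0.0715), |rvec| = θ = 0.36851 rad = 21.114°
Rodrigues: sinθ=0.36022, 1−cosθ=0.06713; R = I + sinθ·[k]× + (1−cosθ)·[k]×²:
    [+0.93774 -0.08696 -0.33628]
    [+0.05283 +0.99260 -0.10935]
    [+0.34330 +0.08478 +0.93539]
t = (-0.0256, 0.0456, 0.5999) m
M0: Pc = R·M0+t = (-0.10809, +0.12125, +0.57909); u = 789.6·(-0.10809)/0.57909 + 332.7 = 185.3197, v = 482.8·(+0.12125)/0.57909 + 250.8 = 351.8900
M1: Pc = R·M1+t = (+0.04289, +0.12976, +0.63436); u = 789.6·(+0.04289)/0.63436 + 332.7 = 386.0836, v = 482.8·(+0.12976)/0.63436 + 250.8 = 349.5556
M2: Pc = R·M2+t = (+0.05689, -0.03005, +0.62071); u = 789.6·(+0.05689)/0.62071 + 332.7 = 405.0668, v = 482.8·(-0.03005)/0.62071 + 250.8 = 227.4255
M3: Pc = R·M3+t = (-0.09409, -0.03856, +0.56544); u = 789.6·(-0.09409)/0.56544 + 332.7 = 201.3121, v = 482.8·(-0.03856)/0.56544 + 250.8 = 217.8783

c0=(185.32, 351.89) c1=(386.08, 349.56) c2=(405.07, 227.43) c3=(201.31, 217.88)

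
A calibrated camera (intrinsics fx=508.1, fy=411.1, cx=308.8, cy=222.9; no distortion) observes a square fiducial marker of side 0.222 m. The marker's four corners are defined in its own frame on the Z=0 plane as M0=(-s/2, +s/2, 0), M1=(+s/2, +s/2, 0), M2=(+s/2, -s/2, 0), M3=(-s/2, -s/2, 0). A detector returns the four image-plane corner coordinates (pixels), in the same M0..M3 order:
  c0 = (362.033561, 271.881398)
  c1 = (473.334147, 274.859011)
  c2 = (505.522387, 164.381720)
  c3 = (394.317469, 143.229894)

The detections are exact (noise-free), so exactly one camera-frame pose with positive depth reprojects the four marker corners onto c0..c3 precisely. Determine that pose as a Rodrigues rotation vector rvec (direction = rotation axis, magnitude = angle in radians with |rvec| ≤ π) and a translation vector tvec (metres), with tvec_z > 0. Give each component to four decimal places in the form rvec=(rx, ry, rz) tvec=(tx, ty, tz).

Intrinsics K: fx=508.1, fy=411.1, cx=308.8, cy=222.9
Marker side s = 0.222 m; corners in marker frame (Z=0):
  M0 = (-0.1110, +0.1110, 0)
  M1 = (+0.1110, +0.1110, 0)
  M2 = (+0.1110, -0.1110, 0)
  M3 = (-0.1110, -0.1110, 0)
Detected image corners:
  c0 = (362.033561, 271.881398) px
  c1 = (473.334147, 274.859011) px
  c2 = (505.522387, 164.381720) px
  c3 = (394.317469, 143.229894) px
Planar DLT: solve 8×8 A·h = b for H (H[2,2]=1):
  H  [+789.89455 -63.20467 +437.57371]
  H  [+195.65743 +575.92138 +215.28785]
  H  [+0.66563 +0.18900 +1.00000]
B = K⁻¹H; ‖b₁‖=1.333771, ‖b₂‖=1.333771; λ = 2/(‖b₁‖+‖b₂‖) = 0.749754, sign → tz>0 ⇒ λ=+0.749754
r₁ = λ·B[:,0] = (+0.86227,+0.08624,+0.49906); r₂ = λ·B[:,1] = (-0.17938,+0.97352,+0.14170)
r₃ = r₁×r₂ = (-0.47362,-0.21171,+0.85490); SVD([r₁ r₂ r₃]) → R = UVᵀ:
  R  [+0.86227 -0.17938 -0.47362]
  R  [+0.08624 +0.97352 -0.21171]
  R  [+0.49906 +0.14170 +0.85490]
t = (+0.19002, -0.01388, +0.74975) m
tr R = 2.690691; θ = arccos((tr R − 1)/2) = 0.563585 rad = 32.291°
axis k = ((R−Rᵀ)₃₂, (R−Rᵀ)₁₃, (R−Rᵀ)₂₁) / (2 sinθ) = (+0.330770, -0.910375, +0.248613)
rvec = θ·k = (+0.186417, -0.513074, +0.140114)

rvec=(0.1864, -0.5131, 0.1401) tvec=(0.1900, -0.0139, 0.7498)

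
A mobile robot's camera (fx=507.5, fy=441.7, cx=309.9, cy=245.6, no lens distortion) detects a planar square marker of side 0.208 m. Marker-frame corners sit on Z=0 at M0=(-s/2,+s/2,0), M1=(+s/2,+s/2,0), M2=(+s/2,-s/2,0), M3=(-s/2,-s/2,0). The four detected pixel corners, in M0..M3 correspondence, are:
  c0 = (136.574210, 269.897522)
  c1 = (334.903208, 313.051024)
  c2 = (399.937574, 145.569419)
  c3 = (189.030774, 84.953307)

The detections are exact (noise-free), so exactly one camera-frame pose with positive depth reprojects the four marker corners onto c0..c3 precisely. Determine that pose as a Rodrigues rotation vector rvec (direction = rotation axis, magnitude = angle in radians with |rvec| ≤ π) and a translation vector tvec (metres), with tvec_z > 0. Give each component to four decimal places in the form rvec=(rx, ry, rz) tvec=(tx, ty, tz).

Intrinsics K: fx=507.5, fy=441.7, cx=309.9, cy=245.6
Marker side s = 0.208 m; corners in marker frame (Z=0):
  M0 = (-0.1040, +0.1040, 0)
  M1 = (+0.1040, +0.1040, 0)
  M2 = (+0.1040, -0.1040, 0)
  M3 = (-0.1040, -0.1040, 0)
Detected image corners:
  c0 = (136.574210, 269.897522) px
  c1 = (334.903208, 313.051024) px
  c2 = (399.937574, 145.569419) px
  c3 = (189.030774, 84.953307) px
Planar DLT: solve 8×8 A·h = b for H (H[2,2]=1):
  H  [+1077.68001 -177.88159 +267.71431]
  H  [+320.72923 +926.67551 +207.98914]
  H  [+0.35907 +0.39862 +1.00000]
B = K⁻¹H; ‖b₁‖=2.008046, ‖b₂‖=2.008046; λ = 2/(‖b₁‖+‖b₂‖) = 0.497996, sign → tz>0 ⇒ λ=+0.497996
r₁ = λ·B[:,0] = (+0.94831,+0.26218,+0.17882); r₂ = λ·B[:,1] = (-0.29577,+0.93441,+0.19851)
r₃ = r₁×r₂ = (-0.11504,-0.24114,+0.96365); SVD([r₁ r₂ r₃]) → R = UVᵀ:
  R  [+0.94831 -0.29577 -0.11504]
  R  [+0.26218 +0.93441 -0.24114]
  R  [+0.17882 +0.19851 +0.96365]
t = (-0.04140, -0.04240, +0.49800) m
tr R = 2.846362; θ = arccos((tr R − 1)/2) = 0.394520 rad = 22.604°
axis k = ((R−Rᵀ)₃₂, (R−Rᵀ)₁₃, (R−Rᵀ)₂₁) / (2 sinθ) = (+0.571911, -0.382263, +0.725805)
rvec = θ·k = (+0.225630, -0.150810, +0.286345)

rvec=(0.2256, -0.1508, 0.2863) tvec=(-0.0414, -0.0424, 0.4980)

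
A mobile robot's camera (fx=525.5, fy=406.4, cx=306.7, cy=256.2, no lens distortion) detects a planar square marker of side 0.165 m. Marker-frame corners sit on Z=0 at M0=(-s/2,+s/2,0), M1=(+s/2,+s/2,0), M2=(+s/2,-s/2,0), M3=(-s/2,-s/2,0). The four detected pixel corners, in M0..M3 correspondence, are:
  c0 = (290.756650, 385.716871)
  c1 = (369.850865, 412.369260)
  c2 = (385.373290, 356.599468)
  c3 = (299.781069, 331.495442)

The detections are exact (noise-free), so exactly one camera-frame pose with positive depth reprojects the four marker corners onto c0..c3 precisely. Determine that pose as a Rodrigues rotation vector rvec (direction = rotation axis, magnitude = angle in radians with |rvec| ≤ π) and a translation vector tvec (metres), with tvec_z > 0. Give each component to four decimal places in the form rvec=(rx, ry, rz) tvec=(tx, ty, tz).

Intrinsics K: fx=525.5, fy=406.4, cx=306.7, cy=256.2
Marker side s = 0.165 m; corners in marker frame (Z=0):
  M0 = (-0.0825, +0.0825, 0)
  M1 = (+0.0825, +0.0825, 0)
  M2 = (+0.0825, -0.0825, 0)
  M3 = (-0.0825, -0.0825, 0)
Detected image corners:
  c0 = (290.756650, 385.716871) px
  c1 = (369.850865, 412.369260) px
  c2 = (385.373290, 356.599468) px
  c3 = (299.781069, 331.495442) px
Planar DLT: solve 8×8 A·h = b for H (H[2,2]=1):
  H  [+373.96453 +68.58213 +334.97033]
  H  [+19.62366 +490.38416 +372.11052]
  H  [-0.36975 +0.42315 +1.00000]
B = K⁻¹H; ‖b₁‖=1.037313, ‖b₂‖=1.037313; λ = 2/(‖b₁‖+‖b₂‖) = 0.964029, sign → tz>0 ⇒ λ=+0.964029
r₁ = λ·B[:,0] = (+0.89407,+0.27126,-0.35645); r₂ = λ·B[:,1] = (-0.11227,+0.90608,+0.40793)
r₃ = r₁×r₂ = (+0.43363,-0.32470,+0.84056); SVD([r₁ r₂ r₃]) → R = UVᵀ:
  R  [+0.89407 -0.11227 +0.43363]
  R  [+0.27126 +0.90608 -0.32470]
  R  [-0.35645 +0.40793 +0.84056]
t = (+0.05186, +0.27495, +0.96403) m
tr R = 2.640713; θ = arccos((tr R − 1)/2) = 0.608762 rad = 34.879°
axis k = ((R−Rᵀ)₃₂, (R−Rᵀ)₁₃, (R−Rᵀ)₂₁) / (2 sinθ) = (+0.640580, +0.690801, +0.335338)
rvec = θ·k = (+0.389961, +0.420533, +0.204141)

rvec=(0.3900, 0.4205, 0.2041) tvec=(0.0519, 0.2750, 0.9640)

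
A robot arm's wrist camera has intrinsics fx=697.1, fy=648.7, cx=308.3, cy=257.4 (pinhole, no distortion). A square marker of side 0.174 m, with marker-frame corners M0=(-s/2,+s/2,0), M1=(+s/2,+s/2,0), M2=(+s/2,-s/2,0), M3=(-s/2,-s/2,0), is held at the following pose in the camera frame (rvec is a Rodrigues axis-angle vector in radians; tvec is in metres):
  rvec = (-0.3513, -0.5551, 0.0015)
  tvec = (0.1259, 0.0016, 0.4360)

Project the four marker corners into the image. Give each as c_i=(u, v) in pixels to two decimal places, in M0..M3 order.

c0=(423.41, 391.76) c1=(628.84, 388.92) c2=(570.97, 165.80) c3=(381.02, 120.53)

Intrinsics K: fx=697.1, fy=648.7, cx=308.3, cy=257.4
Marker side s = 0.174 m; corners in marker frame (Z=0):
  M0 = (-0.0870, +0.0870, 0)
  M1 = (+0.0870, +0.0870, 0)
  M2 = (+0.0870, -0.0870, 0)
  M3 = (-0.0870, -0.0870, 0)
rvec = (-0.3513, -0.5551, 0.0015), |rvec| = θ = 0.65692 rad = 37.639°
Rodrigues: sinθ=0.61068, 1−cosθ=0.20813; R = I + sinθ·[k]× + (1−cosθ)·[k]×²:
    [+0.85139 +0.09265 -0.51628]
    [+0.09544 +0.94048 +0.32617]
    [+0.51577 -0.32697 +0.79188]
t = (0.1259, 0.0016, 0.4360) m
M0: Pc = R·M0+t = (+0.05989, +0.07512, +0.36268); u = 697.1·(+0.05989)/0.36268 + 308.3 = 423.4123, v = 648.7·(+0.07512)/0.36268 + 257.4 = 391.7586
M1: Pc = R·M1+t = (+0.20803, +0.09173, +0.45243); u = 697.1·(+0.20803)/0.45243 + 308.3 = 628.8368, v = 648.7·(+0.09173)/0.45243 + 257.4 = 388.9181
M2: Pc = R·M2+t = (+0.19191, -0.07192, +0.50932); u = 697.1·(+0.19191)/0.50932 + 308.3 = 570.9659, v = 648.7·(-0.07192)/0.50932 + 257.4 = 165.8003
M3: Pc = R·M3+t = (+0.04377, -0.08853, +0.41957); u = 697.1·(+0.04377)/0.41957 + 308.3 = 381.0183, v = 648.7·(-0.08853)/0.41957 + 257.4 = 120.5321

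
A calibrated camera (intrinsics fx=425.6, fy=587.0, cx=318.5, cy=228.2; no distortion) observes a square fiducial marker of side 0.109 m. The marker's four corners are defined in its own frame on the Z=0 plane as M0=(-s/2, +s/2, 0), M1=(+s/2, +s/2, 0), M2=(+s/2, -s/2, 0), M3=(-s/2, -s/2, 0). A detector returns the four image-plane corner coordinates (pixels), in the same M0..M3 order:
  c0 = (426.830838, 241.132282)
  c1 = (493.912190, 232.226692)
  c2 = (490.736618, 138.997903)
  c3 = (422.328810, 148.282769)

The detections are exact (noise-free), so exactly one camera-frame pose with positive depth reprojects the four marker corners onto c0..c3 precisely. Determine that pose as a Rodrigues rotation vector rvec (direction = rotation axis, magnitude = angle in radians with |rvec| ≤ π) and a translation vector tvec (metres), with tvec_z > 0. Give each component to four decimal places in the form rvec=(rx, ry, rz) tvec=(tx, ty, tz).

rvec=(0.1246, 0.0075, -0.0973) tvec=(0.2251, -0.0438, 0.6846)

Intrinsics K: fx=425.6, fy=587.0, cx=318.5, cy=228.2
Marker side s = 0.109 m; corners in marker frame (Z=0):
  M0 = (-0.0545, +0.0545, 0)
  M1 = (+0.0545, +0.0545, 0)
  M2 = (+0.0545, -0.0545, 0)
  M3 = (-0.0545, -0.0545, 0)
Detected image corners:
  c0 = (426.830838, 241.132282) px
  c1 = (493.912190, 232.226692) px
  c2 = (490.736618, 138.997903) px
  c3 = (422.328810, 148.282769) px
Planar DLT: solve 8×8 A·h = b for H (H[2,2]=1):
  H  [+612.40500 +118.09164 +458.43460]
  H  [-87.17705 +887.94036 +190.62307]
  H  [-0.01973 +0.18075 +1.00000]
B = K⁻¹H; ‖b₁‖=1.460626, ‖b₂‖=1.460626; λ = 2/(‖b₁‖+‖b₂‖) = 0.684638, sign → tz>0 ⇒ λ=+0.684638
r₁ = λ·B[:,0] = (+0.99525,-0.09643,-0.01351); r₂ = λ·B[:,1] = (+0.09736,+0.98753,+0.12375)
r₃ = r₁×r₂ = (+0.00141,-0.12448,+0.99222); SVD([r₁ r₂ r₃]) → R = UVᵀ:
  R  [+0.99525 +0.09736 +0.00141]
  R  [-0.09643 +0.98753 -0.12448]
  R  [-0.01351 +0.12375 +0.99222]
t = (+0.22510, -0.04383, +0.68464) m
tr R = 2.974996; θ = arccos((tr R − 1)/2) = 0.158293 rad = 9.070°
axis k = ((R−Rᵀ)₃₂, (R−Rᵀ)₁₃, (R−Rᵀ)₂₁) / (2 sinθ) = (+0.787364, +0.047305, -0.614671)
rvec = θ·k = (+0.124634, +0.007488, -0.097298)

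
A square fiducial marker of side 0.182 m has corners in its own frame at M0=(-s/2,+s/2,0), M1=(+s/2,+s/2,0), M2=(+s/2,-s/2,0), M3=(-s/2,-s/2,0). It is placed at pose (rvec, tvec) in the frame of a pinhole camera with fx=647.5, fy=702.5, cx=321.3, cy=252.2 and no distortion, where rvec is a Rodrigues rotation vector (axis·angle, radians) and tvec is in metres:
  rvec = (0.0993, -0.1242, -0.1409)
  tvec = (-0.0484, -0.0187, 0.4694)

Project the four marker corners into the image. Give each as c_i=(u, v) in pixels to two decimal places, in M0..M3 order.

c0=(147.69, 378.49) c1=(391.59, 334.92) c2=(361.01, 70.48) c3=(105.06, 103.48)

Intrinsics K: fx=647.5, fy=702.5, cx=321.3, cy=252.2
Marker side s = 0.182 m; corners in marker frame (Z=0):
  M0 = (-0.0910, +0.0910, 0)
  M1 = (+0.0910, +0.0910, 0)
  M2 = (+0.0910, -0.0910, 0)
  M3 = (-0.0910, -0.0910, 0)
rvec = (0.0993, -0.1242, -0.1409), |rvec| = θ = 0.21246 rad = 12.173°
Rodrigues: sinθ=0.21086, 1−cosθ=0.02248; R = I + sinθ·[k]× + (1−cosθ)·[k]×²:
    [+0.98243 +0.13370 -0.13024]
    [-0.14599 +0.98520 -0.08984]
    [+0.11630 +0.10727 +0.98740]
t = (-0.0484, -0.0187, 0.4694) m
M0: Pc = R·M0+t = (-0.12563, +0.08424, +0.46858); u = 647.5·(-0.12563)/0.46858 + 321.3 = 147.6937, v = 702.5·(+0.08424)/0.46858 + 252.2 = 378.4906
M1: Pc = R·M1+t = (+0.05317, +0.05767, +0.48974); u = 647.5·(+0.05317)/0.48974 + 321.3 = 391.5936, v = 702.5·(+0.05767)/0.48974 + 252.2 = 334.9208
M2: Pc = R·M2+t = (+0.02883, -0.12164, +0.47022); u = 647.5·(+0.02883)/0.47022 + 321.3 = 361.0051, v = 702.5·(-0.12164)/0.47022 + 252.2 = 70.4759
M3: Pc = R·M3+t = (-0.14997, -0.09507, +0.44906); u = 647.5·(-0.14997)/0.44906 + 321.3 = 105.0594, v = 702.5·(-0.09507)/0.44906 + 252.2 = 103.4754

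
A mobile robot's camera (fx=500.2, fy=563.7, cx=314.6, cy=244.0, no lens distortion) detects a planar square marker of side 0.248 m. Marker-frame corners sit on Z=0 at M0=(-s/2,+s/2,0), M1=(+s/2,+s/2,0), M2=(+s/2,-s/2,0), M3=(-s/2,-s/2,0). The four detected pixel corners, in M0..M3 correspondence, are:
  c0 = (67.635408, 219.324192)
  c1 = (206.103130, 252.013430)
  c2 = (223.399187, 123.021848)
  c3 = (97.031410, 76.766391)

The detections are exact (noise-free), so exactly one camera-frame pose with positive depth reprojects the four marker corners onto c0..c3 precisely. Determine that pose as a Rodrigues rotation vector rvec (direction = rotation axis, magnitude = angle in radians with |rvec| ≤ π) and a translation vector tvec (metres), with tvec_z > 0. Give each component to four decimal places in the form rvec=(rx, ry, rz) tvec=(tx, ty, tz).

rvec=(-0.2446, -0.5095, 0.1564) tvec=(-0.3079, -0.1308, 0.9528)

Intrinsics K: fx=500.2, fy=563.7, cx=314.6, cy=244.0
Marker side s = 0.248 m; corners in marker frame (Z=0):
  M0 = (-0.1240, +0.1240, 0)
  M1 = (+0.1240, +0.1240, 0)
  M2 = (+0.1240, -0.1240, 0)
  M3 = (-0.1240, -0.1240, 0)
Detected image corners:
  c0 = (67.635408, 219.324192) px
  c1 = (206.103130, 252.013430) px
  c2 = (223.399187, 123.021848) px
  c3 = (97.031410, 76.766391) px
Planar DLT: solve 8×8 A·h = b for H (H[2,2]=1):
  H  [+605.15091 -134.69560 +152.93477]
  H  [+241.52020 +498.36408 +166.58710]
  H  [+0.48514 -0.28292 +1.00000]
B = K⁻¹H; ‖b₁‖=1.049547, ‖b₂‖=1.049547; λ = 2/(‖b₁‖+‖b₂‖) = 0.952792, sign → tz>0 ⇒ λ=+0.952792
r₁ = λ·B[:,0] = (+0.86198,+0.20815,+0.46224); r₂ = λ·B[:,1] = (-0.08703,+0.95904,-0.26957)
r₃ = r₁×r₂ = (-0.49942,+0.19213,+0.84479); SVD([r₁ r₂ r₃]) → R = UVᵀ:
  R  [+0.86198 -0.08703 -0.49942]
  R  [+0.20815 +0.95904 +0.19213]
  R  [+0.46224 -0.26957 +0.84479]
t = (-0.30794, -0.13085, +0.95279) m
tr R = 2.665810; θ = arccos((tr R − 1)/2) = 0.586460 rad = 33.602°
axis k = ((R−Rᵀ)₃₂, (R−Rᵀ)₁₃, (R−Rᵀ)₂₁) / (2 sinθ) = (-0.417136, -0.868837, +0.266684)
rvec = θ·k = (-0.244633, -0.509538, +0.156399)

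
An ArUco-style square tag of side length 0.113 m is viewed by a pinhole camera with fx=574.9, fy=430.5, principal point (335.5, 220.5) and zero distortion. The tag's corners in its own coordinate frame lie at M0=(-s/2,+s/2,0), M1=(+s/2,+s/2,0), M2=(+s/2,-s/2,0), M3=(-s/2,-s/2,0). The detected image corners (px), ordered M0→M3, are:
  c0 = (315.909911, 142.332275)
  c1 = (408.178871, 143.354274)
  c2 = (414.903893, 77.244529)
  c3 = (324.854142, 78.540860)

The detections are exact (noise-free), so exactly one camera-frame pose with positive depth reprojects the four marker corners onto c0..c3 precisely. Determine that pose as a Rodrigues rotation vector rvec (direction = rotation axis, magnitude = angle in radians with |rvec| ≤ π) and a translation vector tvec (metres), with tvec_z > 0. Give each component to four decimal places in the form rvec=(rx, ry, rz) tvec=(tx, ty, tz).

Intrinsics K: fx=574.9, fy=430.5, cx=335.5, cy=220.5
Marker side s = 0.113 m; corners in marker frame (Z=0):
  M0 = (-0.0565, +0.0565, 0)
  M1 = (+0.0565, +0.0565, 0)
  M2 = (+0.0565, -0.0565, 0)
  M3 = (-0.0565, -0.0565, 0)
Detected image corners:
  c0 = (315.909911, 142.332275) px
  c1 = (408.178871, 143.354274) px
  c2 = (414.903893, 77.244529) px
  c3 = (324.854142, 78.540860) px
Planar DLT: solve 8×8 A·h = b for H (H[2,2]=1):
  H  [+690.80007 -158.30096 +365.20063]
  H  [-36.27340 +547.82219 +109.92402]
  H  [-0.31639 -0.24263 +1.00000]
B = K⁻¹H; ‖b₁‖=1.424010, ‖b₂‖=1.424010; λ = 2/(‖b₁‖+‖b₂‖) = 0.702242, sign → tz>0 ⇒ λ=+0.702242
r₁ = λ·B[:,0] = (+0.97347,+0.05463,-0.22218); r₂ = λ·B[:,1] = (-0.09393,+0.98089,-0.17038)
r₃ = r₁×r₂ = (+0.20863,+0.18673,+0.96000); SVD([r₁ r₂ r₃]) → R = UVᵀ:
  R  [+0.97347 -0.09393 +0.20863]
  R  [+0.05463 +0.98089 +0.18673]
  R  [-0.22218 -0.17038 +0.96000]
t = (+0.03628, -0.18037, +0.70224) m
tr R = 2.914367; θ = arccos((tr R − 1)/2) = 0.293685 rad = 16.827°
axis k = ((R−Rᵀ)₃₂, (R−Rᵀ)₁₃, (R−Rᵀ)₂₁) / (2 sinθ) = (-0.616823, +0.744100, +0.256601)
rvec = θ·k = (-0.181151, +0.218531, +0.075360)

rvec=(-0.1812, 0.2185, 0.0754) tvec=(0.0363, -0.1804, 0.7022)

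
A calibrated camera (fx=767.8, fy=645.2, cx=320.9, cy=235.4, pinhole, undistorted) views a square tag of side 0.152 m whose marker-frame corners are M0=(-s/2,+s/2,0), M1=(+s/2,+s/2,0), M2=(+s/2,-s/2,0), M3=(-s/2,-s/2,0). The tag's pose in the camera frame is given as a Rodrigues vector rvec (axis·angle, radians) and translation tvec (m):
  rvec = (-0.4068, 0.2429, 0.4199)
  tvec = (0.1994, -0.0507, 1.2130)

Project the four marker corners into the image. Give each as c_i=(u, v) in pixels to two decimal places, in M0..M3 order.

c0=(383.39, 228.24) c1=(474.75, 256.97) c2=(510.67, 188.68) c3=(421.62, 163.64)

Intrinsics K: fx=767.8, fy=645.2, cx=320.9, cy=235.4
Marker side s = 0.152 m; corners in marker frame (Z=0):
  M0 = (-0.0760, +0.0760, 0)
  M1 = (+0.0760, +0.0760, 0)
  M2 = (+0.0760, -0.0760, 0)
  M3 = (-0.0760, -0.0760, 0)
rvec = (-0.4068, 0.2429, 0.4199), |rvec| = θ = 0.63309 rad = 36.273°
Rodrigues: sinθ=0.59164, 1−cosθ=0.19380; R = I + sinθ·[k]× + (1−cosθ)·[k]×²:
    [+0.88622 -0.44018 +0.14440]
    [+0.34463 +0.83473 +0.42948]
    [-0.30959 -0.33085 +0.89146]
t = (0.1994, -0.0507, 1.2130) m
M0: Pc = R·M0+t = (+0.09859, -0.01345, +1.21138); u = 767.8·(+0.09859)/1.21138 + 320.9 = 383.3904, v = 645.2·(-0.01345)/1.21138 + 235.4 = 228.2351
M1: Pc = R·M1+t = (+0.23330, +0.03893, +1.16433); u = 767.8·(+0.23330)/1.16433 + 320.9 = 474.7457, v = 645.2·(+0.03893)/1.16433 + 235.4 = 256.9735
M2: Pc = R·M2+t = (+0.30021, -0.08795, +1.21462); u = 767.8·(+0.30021)/1.21462 + 320.9 = 510.6709, v = 645.2·(-0.08795)/1.21462 + 235.4 = 188.6825
M3: Pc = R·M3+t = (+0.16550, -0.14033, +1.26167); u = 767.8·(+0.16550)/1.26167 + 320.9 = 421.6170, v = 645.2·(-0.14033)/1.26167 + 235.4 = 163.6367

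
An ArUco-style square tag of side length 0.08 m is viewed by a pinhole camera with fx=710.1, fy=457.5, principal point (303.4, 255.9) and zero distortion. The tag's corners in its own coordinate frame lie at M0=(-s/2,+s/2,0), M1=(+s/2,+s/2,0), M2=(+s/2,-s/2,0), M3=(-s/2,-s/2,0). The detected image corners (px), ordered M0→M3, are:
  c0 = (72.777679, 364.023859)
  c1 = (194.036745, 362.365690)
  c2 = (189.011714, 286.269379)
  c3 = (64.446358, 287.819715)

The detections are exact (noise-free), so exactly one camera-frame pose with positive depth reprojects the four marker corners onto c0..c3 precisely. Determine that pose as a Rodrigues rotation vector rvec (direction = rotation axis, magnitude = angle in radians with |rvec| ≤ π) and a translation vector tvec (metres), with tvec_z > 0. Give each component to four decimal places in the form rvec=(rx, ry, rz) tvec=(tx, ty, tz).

Intrinsics K: fx=710.1, fy=457.5, cx=303.4, cy=255.9
Marker side s = 0.08 m; corners in marker frame (Z=0):
  M0 = (-0.0400, +0.0400, 0)
  M1 = (+0.0400, +0.0400, 0)
  M2 = (+0.0400, -0.0400, 0)
  M3 = (-0.0400, -0.0400, 0)
Detected image corners:
  c0 = (72.777679, 364.023859) px
  c1 = (194.036745, 362.365690) px
  c2 = (189.011714, 286.269379) px
  c3 = (64.446358, 287.819715) px
Planar DLT: solve 8×8 A·h = b for H (H[2,2]=1):
  H  [+1539.34579 +127.01655 +130.17371]
  H  [-12.01352 +1060.75975 +325.62892]
  H  [+0.02476 +0.33490 +1.00000]
B = K⁻¹H; ‖b₁‖=2.157725, ‖b₂‖=2.157725; λ = 2/(‖b₁‖+‖b₂‖) = 0.463451, sign → tz>0 ⇒ λ=+0.463451
r₁ = λ·B[:,0] = (+0.99976,-0.01859,+0.01147); r₂ = λ·B[:,1] = (+0.01658,+0.98774,+0.15521)
r₃ = r₁×r₂ = (-0.01422,-0.15498,+0.98781); SVD([r₁ r₂ r₃]) → R = UVᵀ:
  R  [+0.99976 +0.01658 -0.01422]
  R  [-0.01859 +0.98774 -0.15498]
  R  [+0.01147 +0.15521 +0.98781]
t = (-0.11306, +0.07064, +0.46345) m
tr R = 2.975319; θ = arccos((tr R − 1)/2) = 0.157265 rad = 9.011°
axis k = ((R−Rᵀ)₃₂, (R−Rᵀ)₁₃, (R−Rᵀ)₂₁) / (2 sinθ) = (+0.990286, -0.082017, -0.112280)
rvec = θ·k = (+0.155737, -0.012898, -0.017658)

rvec=(0.1557, -0.0129, -0.0177) tvec=(-0.1131, 0.0706, 0.4635)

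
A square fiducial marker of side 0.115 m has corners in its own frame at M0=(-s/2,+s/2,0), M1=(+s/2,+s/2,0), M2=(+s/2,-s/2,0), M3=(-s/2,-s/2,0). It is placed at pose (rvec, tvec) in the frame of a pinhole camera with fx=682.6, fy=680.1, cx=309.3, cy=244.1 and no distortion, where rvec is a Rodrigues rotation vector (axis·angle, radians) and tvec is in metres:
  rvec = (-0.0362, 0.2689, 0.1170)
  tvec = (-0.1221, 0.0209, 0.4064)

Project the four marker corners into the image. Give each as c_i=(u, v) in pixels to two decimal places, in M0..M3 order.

c0=(10.60, 359.91) c1=(179.81, 391.19) c2=(204.62, 192.39) c3=(34.53, 175.72)

Intrinsics K: fx=682.6, fy=680.1, cx=309.3, cy=244.1
Marker side s = 0.115 m; corners in marker frame (Z=0):
  M0 = (-0.0575, +0.0575, 0)
  M1 = (+0.0575, +0.0575, 0)
  M2 = (+0.0575, -0.0575, 0)
  M3 = (-0.0575, -0.0575, 0)
rvec = (-0.0362, 0.2689, 0.1170), |rvec| = θ = 0.29548 rad = 16.930°
Rodrigues: sinθ=0.29120, 1−cosθ=0.04334; R = I + sinθ·[k]× + (1−cosθ)·[k]×²:
    [+0.95731 -0.12014 +0.26290]
    [+0.11047 +0.99255 +0.05129]
    [-0.26711 -0.02006 +0.96346]
t = (-0.1221, 0.0209, 0.4064) m
M0: Pc = R·M0+t = (-0.18405, +0.07162, +0.42061); u = 682.6·(-0.18405)/0.42061 + 309.3 = 10.5998, v = 680.1·(+0.07162)/0.42061 + 244.1 = 359.9059
M1: Pc = R·M1+t = (-0.07396, +0.08432, +0.38989); u = 682.6·(-0.07396)/0.38989 + 309.3 = 179.8098, v = 680.1·(+0.08432)/0.38989 + 244.1 = 391.1905
M2: Pc = R·M2+t = (-0.06015, -0.02982, +0.39219); u = 682.6·(-0.06015)/0.39219 + 309.3 = 204.6172, v = 680.1·(-0.02982)/0.39219 + 244.1 = 192.3901
M3: Pc = R·M3+t = (-0.17024, -0.04252, +0.42291); u = 682.6·(-0.17024)/0.42291 + 309.3 = 34.5283, v = 680.1·(-0.04252)/0.42291 + 244.1 = 175.7155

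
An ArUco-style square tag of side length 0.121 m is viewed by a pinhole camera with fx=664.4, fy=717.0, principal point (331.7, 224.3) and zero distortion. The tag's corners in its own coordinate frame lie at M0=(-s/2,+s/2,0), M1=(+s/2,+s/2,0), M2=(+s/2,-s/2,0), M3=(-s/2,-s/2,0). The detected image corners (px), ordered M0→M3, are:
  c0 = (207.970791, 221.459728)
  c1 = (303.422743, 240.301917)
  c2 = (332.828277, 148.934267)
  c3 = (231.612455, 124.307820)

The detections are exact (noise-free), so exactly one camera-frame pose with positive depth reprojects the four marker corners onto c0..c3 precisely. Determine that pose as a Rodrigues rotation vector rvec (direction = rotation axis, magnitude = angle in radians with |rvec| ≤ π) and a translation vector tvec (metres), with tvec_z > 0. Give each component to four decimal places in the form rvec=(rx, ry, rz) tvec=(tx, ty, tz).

rvec=(0.5282, -0.2442, 0.2601) tvec=(-0.0739, -0.0426, 0.7908)

Intrinsics K: fx=664.4, fy=717.0, cx=331.7, cy=224.3
Marker side s = 0.121 m; corners in marker frame (Z=0):
  M0 = (-0.0605, +0.0605, 0)
  M1 = (+0.0605, +0.0605, 0)
  M2 = (+0.0605, -0.0605, 0)
  M3 = (-0.0605, -0.0605, 0)
Detected image corners:
  c0 = (207.970791, 221.459728) px
  c1 = (303.422743, 240.301917) px
  c2 = (332.828277, 148.934267) px
  c3 = (231.612455, 124.307820) px
Planar DLT: solve 8×8 A·h = b for H (H[2,2]=1):
  H  [+911.96641 -62.44108 +269.59676]
  H  [+247.18662 +885.93362 +185.66330]
  H  [+0.37230 +0.58484 +1.00000]
B = K⁻¹H; ‖b₁‖=1.264552, ‖b₂‖=1.264552; λ = 2/(‖b₁‖+‖b₂‖) = 0.790794, sign → tz>0 ⇒ λ=+0.790794
r₁ = λ·B[:,0] = (+0.93847,+0.18053,+0.29441); r₂ = λ·B[:,1] = (-0.30522,+0.83243,+0.46249)
r₃ = r₁×r₂ = (-0.16158,-0.52389,+0.83632); SVD([r₁ r₂ r₃]) → R = UVᵀ:
  R  [+0.93847 -0.30522 -0.16158]
  R  [+0.18053 +0.83243 -0.52389]
  R  [+0.29441 +0.46249 +0.83632]
t = (-0.07392, -0.04261, +0.79079) m
tr R = 2.607223; θ = arccos((tr R − 1)/2) = 0.637458 rad = 36.524°
axis k = ((R−Rᵀ)₃₂, (R−Rᵀ)₁₃, (R−Rᵀ)₂₁) / (2 sinθ) = (+0.828680, -0.383090, +0.408082)
rvec = θ·k = (+0.528249, -0.244203, +0.260135)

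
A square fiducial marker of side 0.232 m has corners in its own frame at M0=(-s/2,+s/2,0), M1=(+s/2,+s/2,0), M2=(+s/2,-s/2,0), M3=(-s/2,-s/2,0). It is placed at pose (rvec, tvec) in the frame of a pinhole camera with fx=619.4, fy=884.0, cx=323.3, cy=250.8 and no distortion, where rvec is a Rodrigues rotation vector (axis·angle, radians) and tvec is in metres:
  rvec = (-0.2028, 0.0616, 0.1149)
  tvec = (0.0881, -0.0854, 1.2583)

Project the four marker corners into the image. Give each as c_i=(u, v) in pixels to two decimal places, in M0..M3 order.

c0=(302.96, 261.45) c1=(418.81, 279.58) c2=(428.92, 121.76) c3=(317.06, 106.34)

Intrinsics K: fx=619.4, fy=884.0, cx=323.3, cy=250.8
Marker side s = 0.232 m; corners in marker frame (Z=0):
  M0 = (-0.1160, +0.1160, 0)
  M1 = (+0.1160, +0.1160, 0)
  M2 = (+0.1160, -0.1160, 0)
  M3 = (-0.1160, -0.1160, 0)
rvec = (-0.2028, 0.0616, 0.1149), |rvec| = θ = 0.24109 rad = 13.813°
Rodrigues: sinθ=0.23876, 1−cosθ=0.02892; R = I + sinθ·[k]× + (1−cosθ)·[k]×²:
    [+0.99154 -0.12001 +0.04941]
    [+0.10757 +0.97297 +0.20436]
    [-0.07260 -0.19732 +0.97765]
t = (0.0881, -0.0854, 1.2583) m
M0: Pc = R·M0+t = (-0.04084, +0.01499, +1.24383); u = 619.4·(-0.04084)/1.24383 + 323.3 = 302.9628, v = 884.0·(+0.01499)/1.24383 + 250.8 = 261.4503
M1: Pc = R·M1+t = (+0.18920, +0.03994, +1.22699); u = 619.4·(+0.18920)/1.22699 + 323.3 = 418.8097, v = 884.0·(+0.03994)/1.22699 + 250.8 = 279.5772
M2: Pc = R·M2+t = (+0.21704, -0.18579, +1.27277); u = 619.4·(+0.21704)/1.27277 + 323.3 = 428.9237, v = 884.0·(-0.18579)/1.27277 + 250.8 = 121.7628
M3: Pc = R·M3+t = (-0.01300, -0.21074, +1.28961); u = 619.4·(-0.01300)/1.28961 + 323.3 = 317.0569, v = 884.0·(-0.21074)/1.28961 + 250.8 = 106.3405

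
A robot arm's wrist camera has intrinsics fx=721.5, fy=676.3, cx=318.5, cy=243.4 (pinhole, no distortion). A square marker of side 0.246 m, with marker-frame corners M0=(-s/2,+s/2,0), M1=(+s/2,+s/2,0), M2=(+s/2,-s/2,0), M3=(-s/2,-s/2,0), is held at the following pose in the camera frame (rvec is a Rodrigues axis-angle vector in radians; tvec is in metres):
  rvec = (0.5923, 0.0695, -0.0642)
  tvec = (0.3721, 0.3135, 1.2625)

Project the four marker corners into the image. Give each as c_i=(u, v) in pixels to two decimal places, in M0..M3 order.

Intrinsics K: fx=721.5, fy=676.3, cx=318.5, cy=243.4
Marker side s = 0.246 m; corners in marker frame (Z=0):
  M0 = (-0.1230, +0.1230, 0)
  M1 = (+0.1230, +0.1230, 0)
  M2 = (+0.1230, -0.1230, 0)
  M3 = (-0.1230, -0.1230, 0)
rvec = (0.5923, 0.0695, -0.0642), |rvec| = θ = 0.59981 rad = 34.367°
Rodrigues: sinθ=0.56449, 1−cosθ=0.17456; R = I + sinθ·[k]× + (1−cosθ)·[k]×²:
    [+0.99566 +0.08039 +0.04696]
    [-0.04045 +0.82779 -0.55958]
    [-0.08386 +0.55525 +0.82744]
t = (0.3721, 0.3135, 1.2625) m
M0: Pc = R·M0+t = (+0.25952, +0.42029, +1.34111); u = 721.5·(+0.25952)/1.34111 + 318.5 = 458.1197, v = 676.3·(+0.42029)/1.34111 + 243.4 = 455.3467
M1: Pc = R·M1+t = (+0.50445, +0.41034, +1.32048); u = 721.5·(+0.50445)/1.32048 + 318.5 = 594.1293, v = 676.3·(+0.41034)/1.32048 + 243.4 = 453.5618
M2: Pc = R·M2+t = (+0.48468, +0.20671, +1.18389); u = 721.5·(+0.48468)/1.18389 + 318.5 = 613.8780, v = 676.3·(+0.20671)/1.18389 + 243.4 = 361.4821
M3: Pc = R·M3+t = (+0.23975, +0.21666, +1.20452); u = 721.5·(+0.23975)/1.20452 + 318.5 = 462.1066, v = 676.3·(+0.21666)/1.20452 + 243.4 = 365.0463

c0=(458.12, 455.35) c1=(594.13, 453.56) c2=(613.88, 361.48) c3=(462.11, 365.05)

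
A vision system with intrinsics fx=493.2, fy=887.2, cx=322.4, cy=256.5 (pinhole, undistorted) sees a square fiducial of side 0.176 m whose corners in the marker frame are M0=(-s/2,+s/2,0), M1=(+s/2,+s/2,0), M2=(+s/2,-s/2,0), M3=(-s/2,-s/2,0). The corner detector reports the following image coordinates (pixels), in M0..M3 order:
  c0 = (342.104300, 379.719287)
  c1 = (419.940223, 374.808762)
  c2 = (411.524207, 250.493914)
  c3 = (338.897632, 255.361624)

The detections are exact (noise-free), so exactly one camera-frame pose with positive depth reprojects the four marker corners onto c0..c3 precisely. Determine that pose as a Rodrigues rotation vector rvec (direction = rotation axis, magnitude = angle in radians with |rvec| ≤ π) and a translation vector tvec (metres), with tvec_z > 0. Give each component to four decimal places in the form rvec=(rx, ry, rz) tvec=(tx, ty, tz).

rvec=(-0.4706, 0.0241, -0.0329) tvec=(0.1303, 0.0736, 1.1563)

Intrinsics K: fx=493.2, fy=887.2, cx=322.4, cy=256.5
Marker side s = 0.176 m; corners in marker frame (Z=0):
  M0 = (-0.0880, +0.0880, 0)
  M1 = (+0.0880, +0.0880, 0)
  M2 = (+0.0880, -0.0880, 0)
  M3 = (-0.0880, -0.0880, 0)
Detected image corners:
  c0 = (342.104300, 379.719287) px
  c1 = (419.940223, 374.808762) px
  c2 = (411.524207, 250.493914) px
  c3 = (338.897632, 255.361624) px
Planar DLT: solve 8×8 A·h = b for H (H[2,2]=1):
  H  [+421.84486 -115.36914 +377.97166]
  H  [-32.02019 +582.81448 +312.95209]
  H  [-0.01347 -0.39239 +1.00000]
B = K⁻¹H; ‖b₁‖=0.864834, ‖b₂‖=0.864834; λ = 2/(‖b₁‖+‖b₂‖) = 1.156291, sign → tz>0 ⇒ λ=+1.156291
r₁ = λ·B[:,0] = (+0.99919,-0.03723,-0.01558); r₂ = λ·B[:,1] = (+0.02611,+0.89076,-0.45372)
r₃ = r₁×r₂ = (+0.03077,+0.45295,+0.89101); SVD([r₁ r₂ r₃]) → R = UVᵀ:
  R  [+0.99919 +0.02611 +0.03077]
  R  [-0.03723 +0.89076 +0.45295]
  R  [-0.01558 -0.45372 +0.89101]
t = (+0.13029, +0.07357, +1.15629) m
tr R = 2.780953; θ = arccos((tr R − 1)/2) = 0.472404 rad = 27.067°
axis k = ((R−Rᵀ)₃₂, (R−Rᵀ)₁₃, (R−Rᵀ)₂₁) / (2 sinθ) = (-0.996274, +0.050928, -0.069602)
rvec = θ·k = (-0.470644, +0.024058, -0.032880)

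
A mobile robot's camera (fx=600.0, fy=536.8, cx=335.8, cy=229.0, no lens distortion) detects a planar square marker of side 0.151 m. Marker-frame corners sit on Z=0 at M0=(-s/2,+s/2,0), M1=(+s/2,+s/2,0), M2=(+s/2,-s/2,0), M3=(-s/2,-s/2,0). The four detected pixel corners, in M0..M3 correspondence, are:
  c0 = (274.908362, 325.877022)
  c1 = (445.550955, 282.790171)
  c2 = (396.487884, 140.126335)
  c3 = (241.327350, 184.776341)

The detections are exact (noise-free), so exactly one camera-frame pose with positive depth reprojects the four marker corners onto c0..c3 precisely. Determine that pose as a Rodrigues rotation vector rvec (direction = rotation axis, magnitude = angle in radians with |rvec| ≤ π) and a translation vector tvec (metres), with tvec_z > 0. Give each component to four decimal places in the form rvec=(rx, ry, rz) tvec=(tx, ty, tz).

rvec=(-0.2851, 0.1747, -0.2715) tvec=(0.0012, 0.0017, 0.5292)

Intrinsics K: fx=600.0, fy=536.8, cx=335.8, cy=229.0
Marker side s = 0.151 m; corners in marker frame (Z=0):
  M0 = (-0.0755, +0.0755, 0)
  M1 = (+0.0755, +0.0755, 0)
  M2 = (+0.0755, -0.0755, 0)
  M3 = (-0.0755, -0.0755, 0)
Detected image corners:
  c0 = (274.908362, 325.877022) px
  c1 = (445.550955, 282.790171) px
  c2 = (396.487884, 140.126335) px
  c3 = (241.327350, 184.776341) px
Planar DLT: solve 8×8 A·h = b for H (H[2,2]=1):
  H  [+992.37659 +80.34209 +337.15927]
  H  [-348.64696 +807.31214 +230.76933]
  H  [-0.24811 -0.56646 +1.00000]
B = K⁻¹H; ‖b₁‖=1.889790, ‖b₂‖=1.889790; λ = 2/(‖b₁‖+‖b₂‖) = 0.529159, sign → tz>0 ⇒ λ=+0.529159
r₁ = λ·B[:,0] = (+0.94869,-0.28768,-0.13129); r₂ = λ·B[:,1] = (+0.23862,+0.92369,-0.29975)
r₃ = r₁×r₂ = (+0.20750,+0.25304,+0.94494); SVD([r₁ r₂ r₃]) → R = UVᵀ:
  R  [+0.94869 +0.23862 +0.20750]
  R  [-0.28768 +0.92369 +0.25304]
  R  [-0.13129 -0.29975 +0.94494]
t = (+0.00120, +0.00174, +0.52916) m
tr R = 2.817322; θ = arccos((tr R − 1)/2) = 0.430730 rad = 24.679°
axis k = ((R−Rᵀ)₃₂, (R−Rᵀ)₁₃, (R−Rᵀ)₂₁) / (2 sinθ) = (-0.661971, +0.405702, -0.630239)
rvec = θ·k = (-0.285131, +0.174748, -0.271463)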